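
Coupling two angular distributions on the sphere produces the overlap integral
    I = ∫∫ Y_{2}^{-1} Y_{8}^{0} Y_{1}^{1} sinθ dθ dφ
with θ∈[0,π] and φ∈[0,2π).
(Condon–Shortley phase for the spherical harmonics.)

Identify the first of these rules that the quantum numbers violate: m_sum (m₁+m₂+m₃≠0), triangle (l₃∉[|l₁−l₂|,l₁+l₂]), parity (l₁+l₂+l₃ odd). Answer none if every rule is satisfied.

triangle

azimuthal sum: -1 + 0 + 1 = 0  ✓
6 ≤ 1 ≤ 10 (triangle on l)  ✗
L = 2 + 8 + 1 = 11 (odd)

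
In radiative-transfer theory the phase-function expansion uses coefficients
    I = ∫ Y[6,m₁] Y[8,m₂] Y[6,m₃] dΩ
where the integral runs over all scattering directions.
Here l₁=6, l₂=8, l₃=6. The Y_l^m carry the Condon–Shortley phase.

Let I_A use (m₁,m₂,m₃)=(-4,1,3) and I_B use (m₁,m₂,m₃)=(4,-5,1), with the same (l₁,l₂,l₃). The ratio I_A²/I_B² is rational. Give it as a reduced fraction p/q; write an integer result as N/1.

l's match ⇒ only the (l;m) 3-j factors differ between A and B.
A: triangle coeff Δ(6,8,6) = 1/1309458150; Σ_t [6,8]: t=6:+1/24883200 t=7:−1/43545600 t=8:+1/812851200 = 1/54190080; (3j)²=2430/323323 [(6 8 6; -4 1 3)], sign=-1
B: triangle coeff Δ(6,8,6) = 1/1309458150; Σ_t [0,2]: t=0:+1/116121600 t=1:−1/43545600 t=2:+1/174182400 = -1/116121600; (3j)²=3/323 [(6 8 6; 4 -5 1)], sign=+1
I_A²/I_B² = (2430/323323)/(3/323) = 810/1001

810/1001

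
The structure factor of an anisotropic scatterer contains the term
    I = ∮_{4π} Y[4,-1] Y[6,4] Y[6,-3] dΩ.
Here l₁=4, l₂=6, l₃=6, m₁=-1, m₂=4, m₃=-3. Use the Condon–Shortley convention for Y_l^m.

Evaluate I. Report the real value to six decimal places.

Rules hold: Σm=0, L=16 even, 2≤6≤10.
N = 9·13·13 = 1521
Δ = 4!·4!·8!/17! = 1/15315300
Racah Σ t=0..4: t=0:+1/829440 t=1:−1/25920 t=2:+1/9216 t=3:−1/25920 t=4:+1/829440 = 7/207360
⇒ 3j(4 6 6; 0 0 0)² = 28/2431, sgn +1
Racah Σ t=2..4: t=2:+1/967680 t=3:−1/120960 t=4:+1/207360 = -1/414720
⇒ 3j(4 6 6; -1 4 -3)² = 21/4862, sgn +1
4πI² = N·(3j₀)²·(3jₘ)² = 2646/34969
I = +1·√(0.075667/4π) = 0.07759762

0.077598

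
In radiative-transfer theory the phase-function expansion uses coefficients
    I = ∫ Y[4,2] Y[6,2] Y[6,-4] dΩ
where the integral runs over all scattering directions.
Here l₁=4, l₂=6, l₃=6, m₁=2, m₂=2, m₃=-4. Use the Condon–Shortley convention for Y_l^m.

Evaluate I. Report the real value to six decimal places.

0.060095

Checks pass: Σm=0; 16 even; l₃=6∈[2,10].
(2·4+1)(2·6+1)(2·6+1) = 1521
Δ: 4! 4! 8! / 17! → 1/15315300
sum: t=0:+1/829440 t=1:−1/25920 t=2:+1/9216 t=3:−1/25920 t=4:+1/829440 = 7/207360
3j²(4 6 6; 0 0 0) = Δ·Π!·Σ² = 28/2431  (sign +1)
sum: t=0:+1/3870720 t=1:−1/181440 t=2:+1/138240 = 23/11612160
3j²(4 6 6; 2 2 -4) = Δ·Π!·Σ² = 529/204204  (sign +1)
combine: 4πI² = 1521·28/2431·529/204204 = 1587/34969
take √, sign +1: I = 0.06009550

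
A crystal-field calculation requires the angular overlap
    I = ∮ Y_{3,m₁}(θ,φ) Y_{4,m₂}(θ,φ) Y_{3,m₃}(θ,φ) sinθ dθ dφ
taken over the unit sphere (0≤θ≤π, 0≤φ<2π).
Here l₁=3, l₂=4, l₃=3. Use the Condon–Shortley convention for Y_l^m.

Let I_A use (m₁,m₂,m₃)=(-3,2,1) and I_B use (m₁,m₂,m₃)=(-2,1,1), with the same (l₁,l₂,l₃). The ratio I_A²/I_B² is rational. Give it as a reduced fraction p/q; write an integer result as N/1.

27/16

Same 3,4,3: normalisation and zero-m 3j drop out of the ratio.
A: Δ: 4! 2! 4! / 11! → 1/34650; sum: t=4:+1/192 = 1/192; 3j²(3 4 3; -3 2 1) = Δ·Π!·Σ² = 3/77  (sign +1)
B: Δ: 4! 2! 4! / 11! → 1/34650; sum: t=3:−1/48 t=4:+1/144 = -1/72; 3j²(3 4 3; -2 1 1) = Δ·Π!·Σ² = 16/693  (sign -1)
I_A²/I_B² = (3/77)/(16/693) = 27/16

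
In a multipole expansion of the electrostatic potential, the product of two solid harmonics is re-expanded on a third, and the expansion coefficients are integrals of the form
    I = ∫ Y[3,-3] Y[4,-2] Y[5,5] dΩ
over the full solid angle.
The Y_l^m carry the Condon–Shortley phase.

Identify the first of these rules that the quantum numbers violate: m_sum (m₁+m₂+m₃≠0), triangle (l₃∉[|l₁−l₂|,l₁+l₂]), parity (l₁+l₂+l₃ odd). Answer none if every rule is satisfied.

none

azimuthal sum: -3 − 2 + 5 = 0  ✓
1 ≤ 5 ≤ 7 (triangle on l)  ✓
L = 3 + 4 + 5 = 12 (even)  ✓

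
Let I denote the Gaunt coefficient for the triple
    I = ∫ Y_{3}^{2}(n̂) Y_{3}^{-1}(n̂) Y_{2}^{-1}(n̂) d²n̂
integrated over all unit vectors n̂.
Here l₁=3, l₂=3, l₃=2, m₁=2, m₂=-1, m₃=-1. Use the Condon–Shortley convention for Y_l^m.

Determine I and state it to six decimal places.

Checks pass: Σm=0; 8 even; l₃=2∈[0,6].
(2·3+1)(2·3+1)(2·2+1) = 245
Δ: 4! 2! 2! / 9! → 1/3780
sum: t=1:−1/24 t=2:+1/4 t=3:−1/24 = 1/6
3j²(3 3 2; 0 0 0) = Δ·Π!·Σ² = 4/105  (sign +1)
sum: t=0:+1/48 t=1:−1/12 = -1/16
3j²(3 3 2; 2 -1 -1) = Δ·Π!·Σ² = 1/28  (sign +1)
combine: 4πI² = 245·4/105·1/28 = 1/3
take √, sign +1: I = 0.16286750

0.162868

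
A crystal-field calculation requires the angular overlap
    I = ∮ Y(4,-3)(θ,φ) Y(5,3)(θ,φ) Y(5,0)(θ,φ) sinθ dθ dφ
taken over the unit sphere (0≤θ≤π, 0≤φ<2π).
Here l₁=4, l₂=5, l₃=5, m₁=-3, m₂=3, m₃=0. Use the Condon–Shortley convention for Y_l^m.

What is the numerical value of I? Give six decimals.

Rules hold: Σm=0, L=14 even, 1≤5≤9.
N = 9·11·11 = 1089
Δ = 4!·4!·6!/15! = 1/3153150
Racah Σ t=0..4: t=0:+1/69120 t=1:−1/1728 t=2:+1/576 t=3:−1/1728 t=4:+1/69120 = 7/11520
⇒ 3j(4 5 5; 0 0 0)² = 2/143, sgn -1
Racah Σ t=3..4: t=3:−1/17280 t=4:+1/6912 = 1/11520
⇒ 3j(4 5 5; -3 3 0)² = 2/143, sgn -1
4πI² = N·(3j₀)²·(3jₘ)² = 36/169
I = +1·√(0.213018/4π) = 0.13019760

0.130198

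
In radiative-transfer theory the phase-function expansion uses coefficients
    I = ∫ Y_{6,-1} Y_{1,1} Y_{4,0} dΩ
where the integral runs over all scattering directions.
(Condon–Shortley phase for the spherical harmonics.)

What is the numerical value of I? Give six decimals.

|6−1|≤4≤6+1 violated ⇒ I = 0

0.000000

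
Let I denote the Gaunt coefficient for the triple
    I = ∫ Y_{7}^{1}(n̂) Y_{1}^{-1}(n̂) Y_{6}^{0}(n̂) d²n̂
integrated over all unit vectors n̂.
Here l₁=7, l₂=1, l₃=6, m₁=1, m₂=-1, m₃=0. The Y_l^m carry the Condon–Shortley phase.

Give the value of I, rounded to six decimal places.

-0.185147

m-sum 0 ✓  L=14 even ✓  6≤6≤8 ✓
Π(2lᵢ+1) = 15×3×13 = 585
triangle coeff Δ(7,1,6) = 1/1365
Σ_t [1,1]: t=1:−1/518400 = -1/518400
(3j)²=7/195 [(7 1 6; 0 0 0)], sign=-1
Σ_t [0,0]: t=0:+1/1036800 = 1/1036800
(3j)²=4/195 [(7 1 6; 1 -1 0)], sign=+1
⇒ 4πI² = 28/65
I = (-1)√(28/65/(4π)) = -0.18514731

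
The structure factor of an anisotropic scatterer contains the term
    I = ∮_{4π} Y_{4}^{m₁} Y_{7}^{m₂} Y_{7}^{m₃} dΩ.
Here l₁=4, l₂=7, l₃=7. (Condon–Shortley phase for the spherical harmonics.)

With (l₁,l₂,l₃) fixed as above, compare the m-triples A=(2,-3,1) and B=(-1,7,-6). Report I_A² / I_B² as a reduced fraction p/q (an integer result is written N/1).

Same 4,7,7: normalisation and zero-m 3j drop out of the ratio.
A: Δ: 4! 4! 10! / 19! → 1/58198140; sum: t=0:+1/1658880 t=1:−1/1088640 t=2:+1/7741440 = -13/69672960; 3j²(4 7 7; 2 -3 1) = Δ·Π!·Σ² = 325/149226  (sign -1)
B: Δ: 4! 4! 10! / 19! → 1/58198140; sum: t=4:+1/522547200 = 1/522547200; 3j²(4 7 7; -1 7 -6) = Δ·Π!·Σ² = 143/5814  (sign -1)
I_A²/I_B² = (325/149226)/(143/5814) = 75/847

75/847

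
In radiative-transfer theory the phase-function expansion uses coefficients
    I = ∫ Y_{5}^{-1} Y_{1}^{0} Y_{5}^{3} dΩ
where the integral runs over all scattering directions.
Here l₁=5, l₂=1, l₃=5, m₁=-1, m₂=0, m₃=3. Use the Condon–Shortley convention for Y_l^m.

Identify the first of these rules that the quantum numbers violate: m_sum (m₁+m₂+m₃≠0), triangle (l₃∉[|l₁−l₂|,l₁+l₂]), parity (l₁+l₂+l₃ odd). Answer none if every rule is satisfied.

m_sum

azimuthal sum: -1 + 0 + 3 = 2  ✗
4 ≤ 5 ≤ 6 (triangle on l)
L = 5 + 1 + 5 = 11 (odd)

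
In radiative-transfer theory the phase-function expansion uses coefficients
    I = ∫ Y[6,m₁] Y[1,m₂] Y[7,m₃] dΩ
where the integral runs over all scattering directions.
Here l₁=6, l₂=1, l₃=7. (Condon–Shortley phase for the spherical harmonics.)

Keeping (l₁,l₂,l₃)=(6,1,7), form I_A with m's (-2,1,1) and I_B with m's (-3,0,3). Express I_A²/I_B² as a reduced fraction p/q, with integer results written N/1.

3/8

Shared (l₁,l₂,l₃)=(6,1,7): N and (l;000)² cancel in I_A²/I_B².
A: Δ = 0!·12!·2!/15! = 1/1365; Racah Σ t=0..0: t=0:+1/1935360 = 1/1935360; ⇒ 3j(6 1 7; -2 1 1)² = 1/91, sgn +1
B: Δ = 0!·12!·2!/15! = 1/1365; Racah Σ t=0..0: t=0:+1/2177280 = 1/2177280; ⇒ 3j(6 1 7; -3 0 3)² = 8/273, sgn +1
I_A²/I_B² = (1/91)/(8/273) = 3/8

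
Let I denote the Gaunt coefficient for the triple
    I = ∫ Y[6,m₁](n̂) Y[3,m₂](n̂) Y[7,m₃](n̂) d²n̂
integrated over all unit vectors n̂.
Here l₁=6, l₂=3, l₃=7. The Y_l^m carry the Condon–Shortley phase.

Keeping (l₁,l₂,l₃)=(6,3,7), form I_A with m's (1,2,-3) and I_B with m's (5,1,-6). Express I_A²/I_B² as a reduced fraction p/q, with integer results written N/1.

750/1573

Same 6,3,7: normalisation and zero-m 3j drop out of the ratio.
A: Δ: 2! 10! 4! / 17! → 1/2042040; sum: t=1:−1/414720 t=2:+1/362880 = 1/2903040; 3j²(6 3 7; 1 2 -3) = Δ·Π!·Σ² = 25/68068  (sign +1)
B: Δ: 2! 10! 4! / 17! → 1/2042040; sum: t=0:+1/17418240 t=1:−1/21772800 = 1/87091200; 3j²(6 3 7; 5 1 -6) = Δ·Π!·Σ² = 11/14280  (sign -1)
I_A²/I_B² = (25/68068)/(11/14280) = 750/1573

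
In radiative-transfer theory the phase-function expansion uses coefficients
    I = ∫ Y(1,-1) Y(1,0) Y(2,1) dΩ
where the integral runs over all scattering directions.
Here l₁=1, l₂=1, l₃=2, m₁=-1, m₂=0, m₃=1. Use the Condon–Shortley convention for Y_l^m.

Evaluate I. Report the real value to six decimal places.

Checks pass: Σm=0; 4 even; l₃=2∈[0,2].
(2·1+1)(2·1+1)(2·2+1) = 45
Δ: 0! 2! 2! / 5! → 1/30
sum: t=0:+1/1 = 1/1
3j²(1 1 2; 0 0 0) = Δ·Π!·Σ² = 2/15  (sign +1)
sum: t=0:+1/2 = 1/2
3j²(1 1 2; -1 0 1) = Δ·Π!·Σ² = 1/10  (sign -1)
combine: 4πI² = 45·2/15·1/10 = 3/5
take √, sign -1: I = -0.21850969

-0.218510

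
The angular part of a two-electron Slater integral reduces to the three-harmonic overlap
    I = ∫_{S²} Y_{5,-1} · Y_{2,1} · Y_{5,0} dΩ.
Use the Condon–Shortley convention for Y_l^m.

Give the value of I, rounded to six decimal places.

-0.036166

Rules hold: Σm=0, L=12 even, 3≤5≤7.
N = 11·5·11 = 605
Δ = 2!·8!·2!/13! = 1/38610
Racah Σ t=0..2: t=0:+1/2880 t=1:−1/576 t=2:+1/2880 = -1/960
⇒ 3j(5 2 5; 0 0 0)² = 10/429, sgn +1
Racah Σ t=1..2: t=1:−1/1440 t=2:+1/1152 = 1/5760
⇒ 3j(5 2 5; -1 1 0)² = 1/858, sgn -1
4πI² = N·(3j₀)²·(3jₘ)² = 25/1521
I = -1·√(0.0164366/4π) = -0.03616600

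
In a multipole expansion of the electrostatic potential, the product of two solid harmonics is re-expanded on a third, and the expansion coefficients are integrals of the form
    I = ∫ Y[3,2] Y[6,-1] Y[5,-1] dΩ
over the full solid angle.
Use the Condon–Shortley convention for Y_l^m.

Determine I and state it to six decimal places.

0.134828

Checks pass: Σm=0; 14 even; l₃=5∈[3,9].
(2·3+1)(2·6+1)(2·5+1) = 1001
Δ: 4! 2! 8! / 15! → 1/675675
sum: t=1:−1/8640 t=2:+1/2304 t=3:−1/8640 = 7/34560
3j²(3 6 5; 0 0 0) = Δ·Π!·Σ² = 7/429  (sign -1)
sum: t=0:+1/17280 t=1:−1/6912 = -1/11520
3j²(3 6 5; 2 -1 -1) = Δ·Π!·Σ² = 2/143  (sign -1)
combine: 4πI² = 1001·7/429·2/143 = 98/429
take √, sign +1: I = 0.13482780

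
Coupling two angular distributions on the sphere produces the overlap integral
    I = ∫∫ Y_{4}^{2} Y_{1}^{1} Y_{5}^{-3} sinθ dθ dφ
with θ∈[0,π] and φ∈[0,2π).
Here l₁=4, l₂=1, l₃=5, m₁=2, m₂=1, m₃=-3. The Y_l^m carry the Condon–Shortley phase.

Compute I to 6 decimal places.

m-sum 0 ✓  L=10 even ✓  3≤5≤5 ✓
Π(2lᵢ+1) = 9×3×11 = 297
triangle coeff Δ(4,1,5) = 1/495
Σ_t [0,0]: t=0:+1/576 = 1/576
(3j)²=5/99 [(4 1 5; 0 0 0)], sign=-1
Σ_t [0,0]: t=0:+1/2880 = 1/2880
(3j)²=28/495 [(4 1 5; 2 1 -3)], sign=+1
⇒ 4πI² = 28/33
I = (-1)√(28/33/(4π)) = -0.25984664

-0.259847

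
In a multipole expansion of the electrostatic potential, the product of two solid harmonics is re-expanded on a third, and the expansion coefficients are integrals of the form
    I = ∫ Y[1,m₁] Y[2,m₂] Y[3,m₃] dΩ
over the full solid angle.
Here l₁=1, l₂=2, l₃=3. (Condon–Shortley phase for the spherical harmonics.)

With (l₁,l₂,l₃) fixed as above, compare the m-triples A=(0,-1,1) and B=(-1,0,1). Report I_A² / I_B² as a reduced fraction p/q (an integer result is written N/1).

4/3

Shared (l₁,l₂,l₃)=(1,2,3): N and (l;000)² cancel in I_A²/I_B².
A: Δ = 0!·2!·4!/7! = 1/105; Racah Σ t=0..0: t=0:+1/6 = 1/6; ⇒ 3j(1 2 3; 0 -1 1)² = 8/105, sgn +1
B: Δ = 0!·2!·4!/7! = 1/105; Racah Σ t=0..0: t=0:+1/8 = 1/8; ⇒ 3j(1 2 3; -1 0 1)² = 2/35, sgn +1
I_A²/I_B² = (8/105)/(2/35) = 4/3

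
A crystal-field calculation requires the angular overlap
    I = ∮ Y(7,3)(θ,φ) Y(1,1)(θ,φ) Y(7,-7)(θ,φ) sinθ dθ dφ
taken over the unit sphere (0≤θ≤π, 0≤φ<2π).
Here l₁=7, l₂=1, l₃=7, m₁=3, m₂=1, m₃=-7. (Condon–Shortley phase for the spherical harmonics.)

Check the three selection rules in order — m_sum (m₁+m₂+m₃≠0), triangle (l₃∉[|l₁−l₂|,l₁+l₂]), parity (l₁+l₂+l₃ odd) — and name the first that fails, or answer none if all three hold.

Σmᵢ = -3  ✗
l₃∈[|l₁−l₂|,l₁+l₂]=[6,8], have l₃=7
Σlᵢ = 15 ⇒ odd

m_sum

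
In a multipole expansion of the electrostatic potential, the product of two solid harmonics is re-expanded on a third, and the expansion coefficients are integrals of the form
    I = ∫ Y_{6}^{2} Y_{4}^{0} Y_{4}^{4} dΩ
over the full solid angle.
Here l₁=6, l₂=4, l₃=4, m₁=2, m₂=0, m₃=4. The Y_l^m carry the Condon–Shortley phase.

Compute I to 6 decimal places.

Σmᵢ = 6 ≠ 0, so the φ-integral vanishes; I = 0

0.000000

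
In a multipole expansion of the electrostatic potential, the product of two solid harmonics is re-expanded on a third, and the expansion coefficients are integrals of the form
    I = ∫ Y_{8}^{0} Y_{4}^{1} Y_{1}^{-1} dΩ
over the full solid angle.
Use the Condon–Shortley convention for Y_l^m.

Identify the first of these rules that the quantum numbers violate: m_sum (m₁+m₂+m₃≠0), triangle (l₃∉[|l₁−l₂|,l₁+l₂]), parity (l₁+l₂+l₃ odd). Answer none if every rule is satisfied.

triangle

Σmᵢ = 0  ✓
l₃∈[|l₁−l₂|,l₁+l₂]=[4,12], have l₃=1  ✗
Σlᵢ = 13 ⇒ odd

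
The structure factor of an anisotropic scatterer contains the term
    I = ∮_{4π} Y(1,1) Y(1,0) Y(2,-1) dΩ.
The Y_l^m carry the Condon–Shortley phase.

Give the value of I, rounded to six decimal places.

-0.218510

m-sum 0 ✓  L=4 even ✓  0≤2≤2 ✓
Π(2lᵢ+1) = 3×3×5 = 45
triangle coeff Δ(1,1,2) = 1/30
Σ_t [0,0]: t=0:+1/1 = 1/1
(3j)²=2/15 [(1 1 2; 0 0 0)], sign=+1
Σ_t [0,0]: t=0:+1/2 = 1/2
(3j)²=1/10 [(1 1 2; 1 0 -1)], sign=-1
⇒ 4πI² = 3/5
I = (-1)√(3/5/(4π)) = -0.21850969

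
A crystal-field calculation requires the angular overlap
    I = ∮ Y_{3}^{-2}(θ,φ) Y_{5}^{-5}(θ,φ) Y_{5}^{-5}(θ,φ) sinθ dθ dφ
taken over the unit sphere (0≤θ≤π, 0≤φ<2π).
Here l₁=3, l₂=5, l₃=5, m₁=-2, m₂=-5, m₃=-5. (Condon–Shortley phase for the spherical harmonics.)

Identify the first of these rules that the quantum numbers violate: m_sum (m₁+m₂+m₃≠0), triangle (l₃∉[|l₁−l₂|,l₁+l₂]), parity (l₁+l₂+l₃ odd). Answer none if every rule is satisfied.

Σmᵢ = -12  ✗
l₃∈[|l₁−l₂|,l₁+l₂]=[2,8], have l₃=5
Σlᵢ = 13 ⇒ odd

m_sum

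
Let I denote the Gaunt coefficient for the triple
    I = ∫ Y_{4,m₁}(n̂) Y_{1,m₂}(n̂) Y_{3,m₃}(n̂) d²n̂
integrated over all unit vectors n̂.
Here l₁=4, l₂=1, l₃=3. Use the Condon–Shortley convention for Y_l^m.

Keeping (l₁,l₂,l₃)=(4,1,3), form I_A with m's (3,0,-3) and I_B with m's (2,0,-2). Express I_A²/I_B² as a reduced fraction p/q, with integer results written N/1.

7/12

Same 4,1,3: normalisation and zero-m 3j drop out of the ratio.
A: Δ: 2! 6! 0! / 9! → 1/252; sum: t=1:−1/720 = -1/720; 3j²(4 1 3; 3 0 -3) = Δ·Π!·Σ² = 1/36  (sign -1)
B: Δ: 2! 6! 0! / 9! → 1/252; sum: t=1:−1/120 = -1/120; 3j²(4 1 3; 2 0 -2) = Δ·Π!·Σ² = 1/21  (sign +1)
I_A²/I_B² = (1/36)/(1/21) = 7/12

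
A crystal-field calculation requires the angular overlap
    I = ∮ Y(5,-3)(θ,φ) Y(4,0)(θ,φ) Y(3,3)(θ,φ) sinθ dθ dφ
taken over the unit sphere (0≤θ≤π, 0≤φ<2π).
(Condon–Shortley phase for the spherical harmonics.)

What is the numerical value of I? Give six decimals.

0.196280

Checks pass: Σm=0; 12 even; l₃=3∈[1,9].
(2·5+1)(2·4+1)(2·3+1) = 693
Δ: 6! 4! 2! / 13! → 1/180180
sum: t=2:+1/576 t=3:−1/144 t=4:+1/576 = -1/288
3j²(5 4 3; 0 0 0) = Δ·Π!·Σ² = 20/1001  (sign +1)
sum: t=4:+1/2304 = 1/2304
3j²(5 4 3; -3 0 3) = Δ·Π!·Σ² = 5/143  (sign +1)
combine: 4πI² = 693·20/1001·5/143 = 900/1859
take √, sign +1: I = 0.19628026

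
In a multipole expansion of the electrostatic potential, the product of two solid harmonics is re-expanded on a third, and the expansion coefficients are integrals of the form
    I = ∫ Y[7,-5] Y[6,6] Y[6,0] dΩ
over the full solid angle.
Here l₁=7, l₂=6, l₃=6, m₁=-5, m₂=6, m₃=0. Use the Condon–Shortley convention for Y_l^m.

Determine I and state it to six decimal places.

m-sum = -5 + 6 + 0 = 1 ≠ 0 ⇒ I = 0

0.000000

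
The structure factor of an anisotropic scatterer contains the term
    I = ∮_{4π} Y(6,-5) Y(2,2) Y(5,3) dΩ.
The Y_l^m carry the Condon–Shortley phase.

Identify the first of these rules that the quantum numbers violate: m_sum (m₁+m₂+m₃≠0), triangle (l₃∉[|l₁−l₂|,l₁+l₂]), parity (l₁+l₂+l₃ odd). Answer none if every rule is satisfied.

parity

Σmᵢ = 0  ✓
l₃∈[|l₁−l₂|,l₁+l₂]=[4,8], have l₃=5  ✓
Σlᵢ = 13 ⇒ odd  ✗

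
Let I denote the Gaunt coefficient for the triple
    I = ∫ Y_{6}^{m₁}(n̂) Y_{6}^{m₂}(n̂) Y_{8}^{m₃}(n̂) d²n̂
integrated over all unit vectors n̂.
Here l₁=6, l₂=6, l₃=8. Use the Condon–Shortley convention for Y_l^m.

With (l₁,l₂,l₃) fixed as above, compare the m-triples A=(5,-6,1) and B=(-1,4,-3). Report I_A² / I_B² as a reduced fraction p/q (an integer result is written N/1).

Shared (l₁,l₂,l₃)=(6,6,8): N and (l;000)² cancel in I_A²/I_B².
A: Δ = 4!·8!·8!/21! = 1/1309458150; Racah Σ t=0..0: t=0:+1/4877107200 = 1/4877107200; ⇒ 3j(6 6 8; 5 -6 1)² = 33/29393, sgn -1
B: Δ = 4!·8!·8!/21! = 1/1309458150; Racah Σ t=2..4: t=2:+1/116121600 t=3:−1/17418240 t=4:+1/24883200 = -1/116121600; ⇒ 3j(6 6 8; -1 4 -3)² = 5/4199, sgn +1
I_A²/I_B² = (33/29393)/(5/4199) = 33/35

33/35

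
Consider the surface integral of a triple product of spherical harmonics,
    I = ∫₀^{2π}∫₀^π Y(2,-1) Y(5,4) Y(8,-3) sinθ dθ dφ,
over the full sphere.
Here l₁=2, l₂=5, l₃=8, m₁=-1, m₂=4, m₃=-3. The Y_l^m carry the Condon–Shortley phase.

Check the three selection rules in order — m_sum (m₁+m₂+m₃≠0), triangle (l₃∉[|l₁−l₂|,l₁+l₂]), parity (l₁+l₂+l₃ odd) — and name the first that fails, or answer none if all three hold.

triangle

Σmᵢ = 0  ✓
l₃∈[|l₁−l₂|,l₁+l₂]=[3,7], have l₃=8  ✗
Σlᵢ = 15 ⇒ odd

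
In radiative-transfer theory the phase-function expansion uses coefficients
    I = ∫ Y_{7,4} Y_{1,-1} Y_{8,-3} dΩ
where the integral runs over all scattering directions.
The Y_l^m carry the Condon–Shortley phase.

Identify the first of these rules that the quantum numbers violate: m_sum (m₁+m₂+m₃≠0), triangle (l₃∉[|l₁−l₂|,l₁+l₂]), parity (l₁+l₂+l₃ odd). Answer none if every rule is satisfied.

m₁+m₂+m₃ = 4 − 1 − 3 = 0  ✓
triangle: |7−1|=6 ≤ l₃=8 ≤ 7+1=8  ✓
parity: l₁+l₂+l₃ = 16 is even  ✓

none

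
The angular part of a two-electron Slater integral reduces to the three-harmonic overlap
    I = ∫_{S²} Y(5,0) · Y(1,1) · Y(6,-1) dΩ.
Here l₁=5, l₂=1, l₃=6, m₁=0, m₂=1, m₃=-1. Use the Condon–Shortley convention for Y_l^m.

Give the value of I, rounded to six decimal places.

-0.187239

m-sum 0 ✓  L=12 even ✓  4≤6≤6 ✓
Π(2lᵢ+1) = 11×3×13 = 429
triangle coeff Δ(5,1,6) = 1/858
Σ_t [0,0]: t=0:+1/14400 = 1/14400
(3j)²=6/143 [(5 1 6; 0 0 0)], sign=+1
Σ_t [0,0]: t=0:+1/28800 = 1/28800
(3j)²=7/286 [(5 1 6; 0 1 -1)], sign=-1
⇒ 4πI² = 63/143
I = (-1)√(63/143/(4π)) = -0.18723944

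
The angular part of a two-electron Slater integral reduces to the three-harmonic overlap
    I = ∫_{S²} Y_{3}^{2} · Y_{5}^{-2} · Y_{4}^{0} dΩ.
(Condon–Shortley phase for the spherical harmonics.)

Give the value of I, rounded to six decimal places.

Rules hold: Σm=0, L=12 even, 2≤4≤8.
N = 7·11·9 = 693
Δ = 4!·2!·6!/13! = 1/180180
Racah Σ t=1..3: t=1:−1/576 t=2:+1/144 t=3:−1/576 = 1/288
⇒ 3j(3 5 4; 0 0 0)² = 20/1001, sgn +1
Racah Σ t=0..1: t=0:+1/864 t=1:−1/576 = -1/1728
⇒ 3j(3 5 4; 2 -2 0)² = 5/1287, sgn -1
4πI² = N·(3j₀)²·(3jₘ)² = 100/1859
I = -1·√(0.0537924/4π) = -0.06542675

-0.065427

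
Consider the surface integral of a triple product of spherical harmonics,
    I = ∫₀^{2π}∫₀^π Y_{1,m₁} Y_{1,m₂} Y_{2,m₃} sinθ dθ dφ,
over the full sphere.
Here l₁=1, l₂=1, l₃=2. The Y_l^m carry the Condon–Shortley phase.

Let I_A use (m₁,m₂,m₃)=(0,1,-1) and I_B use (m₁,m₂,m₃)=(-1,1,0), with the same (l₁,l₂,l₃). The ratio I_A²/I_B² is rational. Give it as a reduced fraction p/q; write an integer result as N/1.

Shared (l₁,l₂,l₃)=(1,1,2): N and (l;000)² cancel in I_A²/I_B².
A: Δ = 0!·2!·2!/5! = 1/30; Racah Σ t=0..0: t=0:+1/2 = 1/2; ⇒ 3j(1 1 2; 0 1 -1)² = 1/10, sgn -1
B: Δ = 0!·2!·2!/5! = 1/30; Racah Σ t=0..0: t=0:+1/4 = 1/4; ⇒ 3j(1 1 2; -1 1 0)² = 1/30, sgn +1
I_A²/I_B² = (1/10)/(1/30) = 3/1

3/1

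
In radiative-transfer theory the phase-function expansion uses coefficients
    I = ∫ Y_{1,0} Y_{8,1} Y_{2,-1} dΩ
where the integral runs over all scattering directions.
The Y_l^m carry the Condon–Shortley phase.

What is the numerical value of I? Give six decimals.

l₃=2 ∉ [7,9] — triangle fails ⇒ I = 0

0.000000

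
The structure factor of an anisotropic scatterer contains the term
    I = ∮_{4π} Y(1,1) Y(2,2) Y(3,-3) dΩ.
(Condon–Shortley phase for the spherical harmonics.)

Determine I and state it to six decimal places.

Checks pass: Σm=0; 6 even; l₃=3∈[1,3].
(2·1+1)(2·2+1)(2·3+1) = 105
Δ: 0! 2! 4! / 7! → 1/105
sum: t=0:+1/4 = 1/4
3j²(1 2 3; 0 0 0) = Δ·Π!·Σ² = 3/35  (sign -1)
sum: t=0:+1/48 = 1/48
3j²(1 2 3; 1 2 -3) = Δ·Π!·Σ² = 1/7  (sign +1)
combine: 4πI² = 105·3/35·1/7 = 9/7
take √, sign -1: I = -0.31986543

-0.319865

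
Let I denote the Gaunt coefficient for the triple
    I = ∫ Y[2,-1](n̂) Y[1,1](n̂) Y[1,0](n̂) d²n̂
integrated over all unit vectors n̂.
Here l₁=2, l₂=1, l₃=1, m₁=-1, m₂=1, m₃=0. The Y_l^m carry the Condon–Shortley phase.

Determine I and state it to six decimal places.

-0.218510

Checks pass: Σm=0; 4 even; l₃=1∈[1,3].
(2·2+1)(2·1+1)(2·1+1) = 45
Δ: 2! 2! 0! / 5! → 1/30
sum: t=1:−1/1 = -1/1
3j²(2 1 1; 0 0 0) = Δ·Π!·Σ² = 2/15  (sign +1)
sum: t=2:+1/2 = 1/2
3j²(2 1 1; -1 1 0) = Δ·Π!·Σ² = 1/10  (sign -1)
combine: 4πI² = 45·2/15·1/10 = 3/5
take √, sign -1: I = -0.21850969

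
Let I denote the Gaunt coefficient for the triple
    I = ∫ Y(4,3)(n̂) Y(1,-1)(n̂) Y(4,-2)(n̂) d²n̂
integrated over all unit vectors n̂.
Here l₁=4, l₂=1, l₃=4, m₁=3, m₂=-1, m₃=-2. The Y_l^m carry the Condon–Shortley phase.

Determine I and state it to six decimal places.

Σlᵢ=9 odd — θ-integrand is odd under cosθ→−cosθ; I=0

0.000000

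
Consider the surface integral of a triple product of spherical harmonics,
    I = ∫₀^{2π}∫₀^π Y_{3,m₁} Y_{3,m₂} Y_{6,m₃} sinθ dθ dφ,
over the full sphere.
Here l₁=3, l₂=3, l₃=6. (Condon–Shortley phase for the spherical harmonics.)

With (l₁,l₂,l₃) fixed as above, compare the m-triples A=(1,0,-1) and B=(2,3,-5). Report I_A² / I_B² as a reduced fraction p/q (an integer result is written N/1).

25/33

Shared (l₁,l₂,l₃)=(3,3,6): N and (l;000)² cancel in I_A²/I_B².
A: Δ = 0!·6!·6!/13! = 1/12012; Racah Σ t=0..0: t=0:+1/1728 = 1/1728; ⇒ 3j(3 3 6; 1 0 -1)² = 25/858, sgn -1
B: Δ = 0!·6!·6!/13! = 1/12012; Racah Σ t=0..0: t=0:+1/86400 = 1/86400; ⇒ 3j(3 3 6; 2 3 -5)² = 1/26, sgn -1
I_A²/I_B² = (25/858)/(1/26) = 25/33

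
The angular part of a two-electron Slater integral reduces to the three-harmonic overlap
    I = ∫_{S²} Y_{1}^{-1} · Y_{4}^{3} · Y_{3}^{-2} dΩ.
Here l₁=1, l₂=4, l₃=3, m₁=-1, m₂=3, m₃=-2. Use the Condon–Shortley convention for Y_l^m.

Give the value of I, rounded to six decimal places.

Checks pass: Σm=0; 8 even; l₃=3∈[3,5].
(2·1+1)(2·4+1)(2·3+1) = 189
Δ: 2! 0! 6! / 9! → 1/252
sum: t=1:−1/36 = -1/36
3j²(1 4 3; 0 0 0) = Δ·Π!·Σ² = 4/63  (sign +1)
sum: t=2:+1/240 = 1/240
3j²(1 4 3; -1 3 -2) = Δ·Π!·Σ² = 1/12  (sign -1)
combine: 4πI² = 189·4/63·1/12 = 1/1
take √, sign -1: I = -0.28209479

-0.282095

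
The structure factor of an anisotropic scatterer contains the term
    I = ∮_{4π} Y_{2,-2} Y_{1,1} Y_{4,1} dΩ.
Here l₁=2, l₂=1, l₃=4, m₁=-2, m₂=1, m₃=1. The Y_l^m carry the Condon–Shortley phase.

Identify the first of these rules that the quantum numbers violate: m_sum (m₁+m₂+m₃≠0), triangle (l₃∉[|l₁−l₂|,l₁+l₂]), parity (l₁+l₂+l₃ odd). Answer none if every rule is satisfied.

azimuthal sum: -2 + 1 + 1 = 0  ✓
1 ≤ 4 ≤ 3 (triangle on l)  ✗
L = 2 + 1 + 4 = 7 (odd)

triangle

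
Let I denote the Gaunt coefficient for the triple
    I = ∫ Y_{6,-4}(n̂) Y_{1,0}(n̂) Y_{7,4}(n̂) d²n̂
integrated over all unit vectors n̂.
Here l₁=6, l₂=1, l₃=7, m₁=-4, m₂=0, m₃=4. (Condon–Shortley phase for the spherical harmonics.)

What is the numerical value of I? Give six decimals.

Checks pass: Σm=0; 14 even; l₃=7∈[5,7].
(2·6+1)(2·1+1)(2·7+1) = 585
Δ: 0! 12! 2! / 15! → 1/1365
sum: t=0:+1/518400 = 1/518400
3j²(6 1 7; 0 0 0) = Δ·Π!·Σ² = 7/195  (sign -1)
sum: t=0:+1/7257600 = 1/7257600
3j²(6 1 7; -4 0 4) = Δ·Π!·Σ² = 11/455  (sign -1)
combine: 4πI² = 585·7/195·11/455 = 33/65
take √, sign +1: I = 0.20099968

0.201000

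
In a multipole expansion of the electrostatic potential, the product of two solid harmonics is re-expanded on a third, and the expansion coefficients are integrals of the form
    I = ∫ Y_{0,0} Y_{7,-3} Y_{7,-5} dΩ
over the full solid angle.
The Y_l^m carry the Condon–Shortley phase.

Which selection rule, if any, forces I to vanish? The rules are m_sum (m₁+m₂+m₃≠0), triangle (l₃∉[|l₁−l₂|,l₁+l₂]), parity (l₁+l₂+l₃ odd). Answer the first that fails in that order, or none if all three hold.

m₁+m₂+m₃ = 0 − 3 − 5 = -8  ✗
triangle: |0−7|=7 ≤ l₃=7 ≤ 0+7=7
parity: l₁+l₂+l₃ = 14 is even

m_sum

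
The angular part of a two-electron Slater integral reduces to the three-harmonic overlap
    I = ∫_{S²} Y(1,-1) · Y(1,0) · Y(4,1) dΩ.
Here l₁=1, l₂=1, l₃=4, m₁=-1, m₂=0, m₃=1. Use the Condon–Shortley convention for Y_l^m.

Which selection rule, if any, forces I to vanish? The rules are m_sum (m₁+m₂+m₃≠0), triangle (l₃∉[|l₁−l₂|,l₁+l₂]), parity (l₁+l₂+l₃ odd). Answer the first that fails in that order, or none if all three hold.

triangle

m₁+m₂+m₃ = -1 + 0 + 1 = 0  ✓
triangle: |1−1|=0 ≤ l₃=4 ≤ 1+1=2  ✗
parity: l₁+l₂+l₃ = 6 is even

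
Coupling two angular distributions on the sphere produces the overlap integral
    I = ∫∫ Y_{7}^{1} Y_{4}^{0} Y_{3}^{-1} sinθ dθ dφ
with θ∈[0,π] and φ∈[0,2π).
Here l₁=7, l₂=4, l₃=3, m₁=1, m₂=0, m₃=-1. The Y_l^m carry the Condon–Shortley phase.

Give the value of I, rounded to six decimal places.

m-sum 0 ✓  L=14 even ✓  3≤3≤11 ✓
Π(2lᵢ+1) = 15×9×7 = 945
triangle coeff Δ(7,4,3) = 1/45045
Σ_t [4,4]: t=4:+1/20736 = 1/20736
(3j)²=35/1287 [(7 4 3; 0 0 0)], sign=-1
Σ_t [4,4]: t=4:+1/27648 = 1/27648
(3j)²=10/429 [(7 4 3; 1 0 -1)], sign=+1
⇒ 4πI² = 12250/20449
I = (-1)√(12250/20449/(4π)) = -0.21833687

-0.218337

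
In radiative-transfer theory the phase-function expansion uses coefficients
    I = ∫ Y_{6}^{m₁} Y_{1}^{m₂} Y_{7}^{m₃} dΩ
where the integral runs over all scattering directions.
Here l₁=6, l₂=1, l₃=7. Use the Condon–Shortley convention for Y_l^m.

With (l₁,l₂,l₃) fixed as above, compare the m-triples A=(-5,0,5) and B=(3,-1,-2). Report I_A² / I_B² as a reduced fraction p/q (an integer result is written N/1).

12/5

Shared (l₁,l₂,l₃)=(6,1,7): N and (l;000)² cancel in I_A²/I_B².
A: Δ = 0!·12!·2!/15! = 1/1365; Racah Σ t=0..0: t=0:+1/39916800 = 1/39916800; ⇒ 3j(6 1 7; -5 0 5)² = 8/455, sgn +1
B: Δ = 0!·12!·2!/15! = 1/1365; Racah Σ t=0..0: t=0:+1/4354560 = 1/4354560; ⇒ 3j(6 1 7; 3 -1 -2)² = 2/273, sgn -1
I_A²/I_B² = (8/455)/(2/273) = 12/5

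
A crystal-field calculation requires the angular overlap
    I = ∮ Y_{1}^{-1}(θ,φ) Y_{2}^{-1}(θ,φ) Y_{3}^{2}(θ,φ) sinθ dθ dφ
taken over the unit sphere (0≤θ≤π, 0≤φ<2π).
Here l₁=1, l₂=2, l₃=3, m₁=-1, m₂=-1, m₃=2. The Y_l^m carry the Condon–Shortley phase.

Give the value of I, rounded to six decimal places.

0.261169

Checks pass: Σm=0; 6 even; l₃=3∈[1,3].
(2·1+1)(2·2+1)(2·3+1) = 105
Δ: 0! 2! 4! / 7! → 1/105
sum: t=0:+1/4 = 1/4
3j²(1 2 3; 0 0 0) = Δ·Π!·Σ² = 3/35  (sign -1)
sum: t=0:+1/12 = 1/12
3j²(1 2 3; -1 -1 2) = Δ·Π!·Σ² = 2/21  (sign -1)
combine: 4πI² = 105·3/35·2/21 = 6/7
take √, sign +1: I = 0.26116903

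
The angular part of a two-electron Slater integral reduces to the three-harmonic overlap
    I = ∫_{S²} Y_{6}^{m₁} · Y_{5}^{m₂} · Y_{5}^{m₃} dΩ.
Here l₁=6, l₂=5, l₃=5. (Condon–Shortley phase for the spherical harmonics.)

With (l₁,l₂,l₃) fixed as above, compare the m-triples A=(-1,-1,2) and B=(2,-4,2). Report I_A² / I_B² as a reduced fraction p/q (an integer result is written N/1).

Shared (l₁,l₂,l₃)=(6,5,5): N and (l;000)² cancel in I_A²/I_B².
A: Δ = 6!·6!·4!/17! = 1/28588560; Racah Σ t=1..4: t=1:−1/518400 t=2:+1/23040 t=3:−1/10368 t=4:+1/41472 = -1/32400; ⇒ 3j(6 5 5; -1 -1 2)² = 128/12155, sgn +1
B: Δ = 6!·6!·4!/17! = 1/28588560; Racah Σ t=0..1: t=0:+1/207360 t=1:−1/103680 = -1/207360; ⇒ 3j(6 5 5; 2 -4 2)² = 21/2431, sgn +1
I_A²/I_B² = (128/12155)/(21/2431) = 128/105

128/105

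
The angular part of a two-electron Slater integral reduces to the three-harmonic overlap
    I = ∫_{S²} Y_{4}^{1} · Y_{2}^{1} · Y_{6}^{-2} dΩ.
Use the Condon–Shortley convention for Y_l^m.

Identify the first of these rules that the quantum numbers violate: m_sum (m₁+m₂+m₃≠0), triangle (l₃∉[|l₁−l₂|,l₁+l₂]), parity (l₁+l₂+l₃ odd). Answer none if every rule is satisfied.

none

Σmᵢ = 0  ✓
l₃∈[|l₁−l₂|,l₁+l₂]=[2,6], have l₃=6  ✓
Σlᵢ = 12 ⇒ even  ✓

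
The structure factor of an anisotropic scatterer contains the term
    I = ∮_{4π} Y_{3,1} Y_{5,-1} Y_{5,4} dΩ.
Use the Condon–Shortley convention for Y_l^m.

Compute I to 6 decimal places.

Σmᵢ = 4 ≠ 0, so the φ-integral vanishes; I = 0

0.000000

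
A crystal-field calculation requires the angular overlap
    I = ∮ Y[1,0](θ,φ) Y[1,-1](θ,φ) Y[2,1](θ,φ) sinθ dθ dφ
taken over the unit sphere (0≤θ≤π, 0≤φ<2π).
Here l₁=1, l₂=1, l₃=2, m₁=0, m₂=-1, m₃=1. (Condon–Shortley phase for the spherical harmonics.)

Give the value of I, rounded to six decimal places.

Rules hold: Σm=0, L=4 even, 0≤2≤2.
N = 3·3·5 = 45
Δ = 0!·2!·2!/5! = 1/30
Racah Σ t=0..0: t=0:+1/1 = 1/1
⇒ 3j(1 1 2; 0 0 0)² = 2/15, sgn +1
Racah Σ t=0..0: t=0:+1/2 = 1/2
⇒ 3j(1 1 2; 0 -1 1)² = 1/10, sgn -1
4πI² = N·(3j₀)²·(3jₘ)² = 3/5
I = -1·√(0.6/4π) = -0.21850969

-0.218510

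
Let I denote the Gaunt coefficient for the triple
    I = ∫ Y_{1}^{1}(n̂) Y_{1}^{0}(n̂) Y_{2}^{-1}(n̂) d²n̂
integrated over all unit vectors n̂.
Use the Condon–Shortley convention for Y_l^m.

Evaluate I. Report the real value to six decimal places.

-0.218510

Rules hold: Σm=0, L=4 even, 0≤2≤2.
N = 3·3·5 = 45
Δ = 0!·2!·2!/5! = 1/30
Racah Σ t=0..0: t=0:+1/1 = 1/1
⇒ 3j(1 1 2; 0 0 0)² = 2/15, sgn +1
Racah Σ t=0..0: t=0:+1/2 = 1/2
⇒ 3j(1 1 2; 1 0 -1)² = 1/10, sgn -1
4πI² = N·(3j₀)²·(3jₘ)² = 3/5
I = -1·√(0.6/4π) = -0.21850969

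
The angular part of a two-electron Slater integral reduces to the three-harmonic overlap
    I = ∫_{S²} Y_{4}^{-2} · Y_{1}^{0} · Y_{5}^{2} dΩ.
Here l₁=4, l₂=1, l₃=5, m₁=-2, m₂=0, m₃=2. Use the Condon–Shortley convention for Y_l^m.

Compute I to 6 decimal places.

Checks pass: Σm=0; 10 even; l₃=5∈[3,5].
(2·4+1)(2·1+1)(2·5+1) = 297
Δ: 0! 8! 2! / 11! → 1/495
sum: t=0:+1/576 = 1/576
3j²(4 1 5; 0 0 0) = Δ·Π!·Σ² = 5/99  (sign -1)
sum: t=0:+1/1440 = 1/1440
3j²(4 1 5; -2 0 2) = Δ·Π!·Σ² = 7/165  (sign -1)
combine: 4πI² = 297·5/99·7/165 = 7/11
take √, sign +1: I = 0.22503380

0.225034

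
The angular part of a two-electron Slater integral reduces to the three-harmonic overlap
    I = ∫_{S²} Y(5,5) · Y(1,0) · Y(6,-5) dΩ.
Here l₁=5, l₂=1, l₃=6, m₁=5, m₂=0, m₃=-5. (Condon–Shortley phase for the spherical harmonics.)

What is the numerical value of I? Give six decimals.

Rules hold: Σm=0, L=12 even, 4≤6≤6.
N = 11·3·13 = 429
Δ = 0!·10!·2!/13! = 1/858
Racah Σ t=0..0: t=0:+1/14400 = 1/14400
⇒ 3j(5 1 6; 0 0 0)² = 6/143, sgn +1
Racah Σ t=0..0: t=0:+1/3628800 = 1/3628800
⇒ 3j(5 1 6; 5 0 -5)² = 1/78, sgn -1
4πI² = N·(3j₀)²·(3jₘ)² = 3/13
I = -1·√(0.230769/4π) = -0.13551395

-0.135514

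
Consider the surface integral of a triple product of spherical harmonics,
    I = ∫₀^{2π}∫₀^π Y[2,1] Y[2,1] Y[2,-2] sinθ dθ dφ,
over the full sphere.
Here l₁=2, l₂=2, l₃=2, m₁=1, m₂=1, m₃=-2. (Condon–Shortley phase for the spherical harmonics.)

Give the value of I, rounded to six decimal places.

0.220728

Rules hold: Σm=0, L=6 even, 0≤2≤4.
N = 5·5·5 = 125
Δ = 2!·2!·2!/7! = 1/630
Racah Σ t=0..2: t=0:+1/8 t=1:−1/1 t=2:+1/8 = -3/4
⇒ 3j(2 2 2; 0 0 0)² = 2/35, sgn -1
Racah Σ t=1..1: t=1:−1/4 = -1/4
⇒ 3j(2 2 2; 1 1 -2)² = 3/35, sgn -1
4πI² = N·(3j₀)²·(3jₘ)² = 30/49
I = +1·√(0.612245/4π) = 0.22072812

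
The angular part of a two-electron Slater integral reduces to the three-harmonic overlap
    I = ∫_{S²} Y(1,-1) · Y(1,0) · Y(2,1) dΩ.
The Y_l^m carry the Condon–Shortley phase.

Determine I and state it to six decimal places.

-0.218510

Checks pass: Σm=0; 4 even; l₃=2∈[0,2].
(2·1+1)(2·1+1)(2·2+1) = 45
Δ: 0! 2! 2! / 5! → 1/30
sum: t=0:+1/1 = 1/1
3j²(1 1 2; 0 0 0) = Δ·Π!·Σ² = 2/15  (sign +1)
sum: t=0:+1/2 = 1/2
3j²(1 1 2; -1 0 1) = Δ·Π!·Σ² = 1/10  (sign -1)
combine: 4πI² = 45·2/15·1/10 = 3/5
take √, sign -1: I = -0.21850969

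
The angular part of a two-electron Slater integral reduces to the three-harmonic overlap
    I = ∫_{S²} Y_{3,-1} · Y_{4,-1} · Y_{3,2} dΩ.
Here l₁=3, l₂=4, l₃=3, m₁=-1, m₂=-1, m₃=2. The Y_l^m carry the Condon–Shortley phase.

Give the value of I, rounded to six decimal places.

0.145070

Rules hold: Σm=0, L=10 even, 1≤3≤7.
N = 7·9·7 = 441
Δ = 4!·2!·4!/11! = 1/34650
Racah Σ t=1..3: t=1:−1/72 t=2:+1/16 t=3:−1/72 = 5/144
⇒ 3j(3 4 3; 0 0 0)² = 2/77, sgn -1
Racah Σ t=2..3: t=2:+1/48 t=3:−1/144 = 1/72
⇒ 3j(3 4 3; -1 -1 2)² = 16/693, sgn -1
4πI² = N·(3j₀)²·(3jₘ)² = 32/121
I = +1·√(0.264463/4π) = 0.14506992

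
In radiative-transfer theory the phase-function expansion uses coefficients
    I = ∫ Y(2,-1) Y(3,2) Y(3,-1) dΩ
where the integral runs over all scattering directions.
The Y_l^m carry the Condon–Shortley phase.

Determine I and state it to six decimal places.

Checks pass: Σm=0; 8 even; l₃=3∈[1,5].
(2·2+1)(2·3+1)(2·3+1) = 245
Δ: 2! 2! 4! / 9! → 1/3780
sum: t=0:+1/24 t=1:−1/4 t=2:+1/24 = -1/6
3j²(2 3 3; 0 0 0) = Δ·Π!·Σ² = 4/105  (sign +1)
sum: t=1:−1/48 t=2:+1/12 = 1/16
3j²(2 3 3; -1 2 -1) = Δ·Π!·Σ² = 1/28  (sign +1)
combine: 4πI² = 245·4/105·1/28 = 1/3
take √, sign +1: I = 0.16286750

0.162868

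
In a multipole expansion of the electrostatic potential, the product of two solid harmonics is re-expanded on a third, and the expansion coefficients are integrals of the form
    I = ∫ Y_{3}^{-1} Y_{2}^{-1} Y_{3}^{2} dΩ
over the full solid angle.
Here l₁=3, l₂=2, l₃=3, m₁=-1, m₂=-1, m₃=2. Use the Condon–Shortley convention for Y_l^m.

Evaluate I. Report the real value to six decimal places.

Checks pass: Σm=0; 8 even; l₃=3∈[1,5].
(2·3+1)(2·2+1)(2·3+1) = 245
Δ: 2! 4! 2! / 9! → 1/3780
sum: t=0:+1/24 t=1:−1/4 t=2:+1/24 = -1/6
3j²(3 2 3; 0 0 0) = Δ·Π!·Σ² = 4/105  (sign +1)
sum: t=0:+1/48 t=1:−1/12 = -1/16
3j²(3 2 3; -1 -1 2) = Δ·Π!·Σ² = 1/28  (sign +1)
combine: 4πI² = 245·4/105·1/28 = 1/3
take √, sign +1: I = 0.16286750

0.162868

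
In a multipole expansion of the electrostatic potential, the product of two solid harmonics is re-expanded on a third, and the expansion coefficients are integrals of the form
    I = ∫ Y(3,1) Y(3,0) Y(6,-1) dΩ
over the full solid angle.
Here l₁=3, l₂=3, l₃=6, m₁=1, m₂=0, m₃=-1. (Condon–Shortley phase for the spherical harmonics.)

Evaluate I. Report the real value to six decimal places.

-0.221775

Rules hold: Σm=0, L=12 even, 0≤6≤6.
N = 7·7·13 = 637
Δ = 0!·6!·6!/13! = 1/12012
Racah Σ t=0..0: t=0:+1/1296 = 1/1296
⇒ 3j(3 3 6; 0 0 0)² = 100/3003, sgn +1
Racah Σ t=0..0: t=0:+1/1728 = 1/1728
⇒ 3j(3 3 6; 1 0 -1)² = 25/858, sgn -1
4πI² = N·(3j₀)²·(3jₘ)² = 8750/14157
I = -1·√(0.618069/4π) = -0.22177545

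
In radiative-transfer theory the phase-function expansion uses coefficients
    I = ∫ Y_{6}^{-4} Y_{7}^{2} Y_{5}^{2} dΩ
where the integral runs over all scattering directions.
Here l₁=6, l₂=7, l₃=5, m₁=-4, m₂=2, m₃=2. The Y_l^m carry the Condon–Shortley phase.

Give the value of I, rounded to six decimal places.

m-sum 0 ✓  L=18 even ✓  1≤5≤13 ✓
Π(2lᵢ+1) = 13×15×11 = 2145
triangle coeff Δ(6,7,5) = 1/174594420
Σ_t [2,6]: t=2:+1/4147200 t=3:−1/207360 t=4:+1/82944 t=5:−1/207360 t=6:+1/4147200 = 1/345600
(3j)²=420/46189 [(6 7 5; 0 0 0)], sign=-1
Σ_t [6,8]: t=6:+1/1244160 t=7:−1/1451520 t=8:+1/19353600 = 29/174182400
(3j)²=841/554268 [(6 7 5; -4 2 2)], sign=-1
⇒ 4πI² = 441525/14919047
I = (+1)√(441525/14919047/(4π)) = 0.04852909

0.048529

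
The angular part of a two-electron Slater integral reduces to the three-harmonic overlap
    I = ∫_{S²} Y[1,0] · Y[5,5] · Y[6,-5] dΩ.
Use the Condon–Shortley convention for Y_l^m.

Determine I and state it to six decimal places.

Rules hold: Σm=0, L=12 even, 4≤6≤6.
N = 3·11·13 = 429
Δ = 0!·2!·10!/13! = 1/858
Racah Σ t=0..0: t=0:+1/14400 = 1/14400
⇒ 3j(1 5 6; 0 0 0)² = 6/143, sgn +1
Racah Σ t=0..0: t=0:+1/3628800 = 1/3628800
⇒ 3j(1 5 6; 0 5 -5)² = 1/78, sgn -1
4πI² = N·(3j₀)²·(3jₘ)² = 3/13
I = -1·√(0.230769/4π) = -0.13551395

-0.135514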